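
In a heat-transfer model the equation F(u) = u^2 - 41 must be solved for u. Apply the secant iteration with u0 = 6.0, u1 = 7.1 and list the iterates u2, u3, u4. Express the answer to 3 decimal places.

F(6.0) = -5.00000, F(7.1) = 9.41000
u2 = 7.10000 − 9.41000·(7.10000 − 6.00000) / (9.41000 − (-5.00000)) = 7.10000 − (10.35100)/(14.41000) = 6.38168
F(6.38168) = -0.27417
u3 = 6.38168 − (-0.27417)·(6.38168 − 7.10000) / (-0.27417 − 9.41000) = 6.38168 − (0.19694)/(-9.68417) = 6.40202
F(6.40202) = -0.01419
u4 = 6.40202 − (-0.01419)·(6.40202 − 6.38168) / (-0.01419 − (-0.27417)) = 6.40202 − (-0.00029)/(0.25997) = 6.40313

6.382, 6.402, 6.403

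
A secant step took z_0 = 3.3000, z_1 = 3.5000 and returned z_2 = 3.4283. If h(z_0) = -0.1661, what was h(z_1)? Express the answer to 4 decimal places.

0.0928

The secant line through (3.3000, -0.1661) and (3.5000, h(z_1)) crosses zero at z_2 = 3.4283.
So (3.3000, -0.1661), (3.5000, h(z_1)), (3.4283, 0) are collinear:
h(z_1) = -0.1661 · (3.5000 − 3.4283) / (3.3000 − 3.4283) = -0.1661 · (0.071700)/(-0.128300) = 0.092824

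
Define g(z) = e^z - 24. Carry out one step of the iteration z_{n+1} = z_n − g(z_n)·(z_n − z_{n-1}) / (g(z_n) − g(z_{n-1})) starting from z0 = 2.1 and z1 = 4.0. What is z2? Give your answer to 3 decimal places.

2.748

g(2.1) = -15.83383, g(4.0) = 30.59815
z2 = 4.00000 − 30.59815·(4.00000 − 2.10000) / (30.59815 − (-15.83383)) = 4.00000 − (58.13649)/(46.43198) = 2.74792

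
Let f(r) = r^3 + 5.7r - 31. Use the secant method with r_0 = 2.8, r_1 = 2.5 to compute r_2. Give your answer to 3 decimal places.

2.542

f(2.8) = 6.91200, f(2.5) = -1.12500
r_2 = 2.50000 − (-1.12500)·(2.50000 − 2.80000) / (-1.12500 − 6.91200) = 2.50000 − (0.33750)/(-8.03700) = 2.54199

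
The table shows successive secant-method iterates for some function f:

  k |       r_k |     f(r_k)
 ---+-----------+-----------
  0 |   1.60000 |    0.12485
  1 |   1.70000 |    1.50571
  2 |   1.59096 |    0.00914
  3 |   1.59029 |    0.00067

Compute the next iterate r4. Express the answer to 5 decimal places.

1.59024

r4 = 1.59029 − 0.00067·(1.59029 − 1.59096) / (0.00067 − 0.00914)
   = 1.59029 − (-0.0000004)/(-0.0084700) = 1.5902370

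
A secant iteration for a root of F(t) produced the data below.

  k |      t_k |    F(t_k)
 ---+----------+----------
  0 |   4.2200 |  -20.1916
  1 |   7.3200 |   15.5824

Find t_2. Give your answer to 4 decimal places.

5.9697

t_2 = 7.3200 − 15.5824·(7.3200 − 4.2200) / (15.5824 − (-20.1916))
   = 7.3200 − (48.305440)/(35.774000) = 5.969705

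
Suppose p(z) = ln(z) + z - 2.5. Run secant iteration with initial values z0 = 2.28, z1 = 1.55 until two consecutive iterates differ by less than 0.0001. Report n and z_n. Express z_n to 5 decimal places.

p(2.28) = 0.6041754, p(1.55) = -0.5117451
z2 = 1.5500000 − (-0.5117451)·(-0.7300000)/(-1.1159205) = 1.8847675;  |Δ| = 0.3347675
p(1.8847675) = 0.0185719
z3 = 1.8847675 − 0.0185719·(0.3347675)/(0.5303170) = 1.8730438;  |Δ| = 0.0117237
p(1.8730438) = 0.0006086
z4 = 1.8730438 − 0.0006086·(-0.0117237)/(-0.0179634) = 1.8726466;  |Δ| = 0.0003972
p(1.8726466) = -0.0000007
z5 = 1.8726466 − (-0.0000007)·(-0.0003972)/(-0.0006092) = 1.8726470;  |Δ| = 0.0000004
|z5 − z4| = 0.0000004 < 0.0001

n = 5, z_n = 1.87265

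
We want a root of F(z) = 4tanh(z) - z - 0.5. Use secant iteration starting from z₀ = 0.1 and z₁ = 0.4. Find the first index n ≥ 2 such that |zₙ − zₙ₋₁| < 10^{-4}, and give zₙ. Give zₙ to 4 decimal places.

F(0.1) = -0.201328, F(0.4) = 0.619796
z₂ = 0.400000 − 0.619796·(0.300000)/(0.821124) = 0.173556;  |Δ| = 0.226444
F(0.173556) = 0.013780
z₃ = 0.173556 − 0.013780·(-0.226444)/(-0.606016) = 0.168407;  |Δ| = 0.005149
F(0.168407) = -0.001077
z₄ = 0.168407 − (-0.001077)·(-0.005149)/(-0.014856) = 0.168780;  |Δ| = 0.000373
F(0.168780) = 0.000001
z₅ = 0.168780 − 0.000001·(0.000373)/(0.001078) = 0.168779;  |Δ| = 0.000000
|z₅ − z₄| = 0.000000 < 10^{-4}

n = 5, zₙ = 0.1688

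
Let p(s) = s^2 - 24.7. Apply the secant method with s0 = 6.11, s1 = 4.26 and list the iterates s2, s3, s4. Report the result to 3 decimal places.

4.892, 4.976, 4.970

p(6.11) = 12.63210, p(4.26) = -6.55240
s2 = 4.26000 − (-6.55240)·(4.26000 − 6.11000) / (-6.55240 − 12.63210) = 4.26000 − (12.12194)/(-19.18450) = 4.89186
p(4.89186) = -0.76969
s3 = 4.89186 − (-0.76969)·(4.89186 − 4.26000) / (-0.76969 − (-6.55240)) = 4.89186 − (-0.48634)/(5.78271) = 4.97596
p(4.97596) = 0.06021
s4 = 4.97596 − 0.06021·(4.97596 − 4.89186) / (0.06021 − (-0.76969)) = 4.97596 − (0.00506)/(0.82991) = 4.96986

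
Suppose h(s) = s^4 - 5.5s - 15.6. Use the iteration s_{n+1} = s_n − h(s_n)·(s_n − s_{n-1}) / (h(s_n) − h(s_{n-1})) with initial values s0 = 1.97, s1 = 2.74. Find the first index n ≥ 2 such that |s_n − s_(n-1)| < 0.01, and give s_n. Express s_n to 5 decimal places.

n = 5, s_n = 2.30609

h(1.97) = -11.3736152, h(2.74) = 25.6940578
s2 = 2.7400000 − 25.6940578·(0.7700000)/(37.0676730) = 2.2062620;  |Δ| = 0.5337380
h(2.2062620) = -4.0409878
s3 = 2.2062620 − (-4.0409878)·(-0.5337380)/(-29.7350456) = 2.2787969;  |Δ| = 0.0725349
h(2.2787969) = -1.1670121
s4 = 2.2787969 − (-1.1670121)·(0.0725349)/(2.8739757) = 2.3082506;  |Δ| = 0.0294537
h(2.3082506) = 0.0924275
s5 = 2.3082506 − 0.0924275·(0.0294537)/(1.2594396) = 2.3060891;  |Δ| = 0.0021615
|s5 − s4| = 0.0021615 < 0.01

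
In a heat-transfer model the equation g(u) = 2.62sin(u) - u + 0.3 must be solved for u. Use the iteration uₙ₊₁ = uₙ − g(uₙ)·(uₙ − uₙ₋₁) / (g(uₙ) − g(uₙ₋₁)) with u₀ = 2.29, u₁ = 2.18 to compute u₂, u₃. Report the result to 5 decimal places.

g(2.29) = -0.0188939, g(2.18) = 0.2686723
u₂ = 2.1800000 − 0.2686723·(2.1800000 − 2.2900000) / (0.2686723 − (-0.0188939)) = 2.1800000 − (-0.0295540)/(0.2875662) = 2.2827727
g(2.2827727) = 0.0007563
u₃ = 2.2827727 − 0.0007563·(2.2827727 − 2.1800000) / (0.0007563 − 0.2686723) = 2.2827727 − (0.0000777)/(-0.2679161) = 2.2830628

2.28277, 2.28306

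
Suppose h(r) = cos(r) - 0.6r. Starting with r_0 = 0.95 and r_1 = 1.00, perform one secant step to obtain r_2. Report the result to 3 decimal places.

0.958

h(0.95) = 0.01168, h(1.00) = -0.05970
r_2 = 1.00000 − (-0.05970)·(1.00000 − 0.95000) / (-0.05970 − 0.01168) = 1.00000 − (-0.00298)/(-0.07138) = 0.95818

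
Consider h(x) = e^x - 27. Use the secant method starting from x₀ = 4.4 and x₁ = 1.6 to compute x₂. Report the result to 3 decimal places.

2.407

h(4.4) = 54.45087, h(1.6) = -22.04697
x₂ = 1.60000 − (-22.04697)·(1.60000 − 4.40000) / (-22.04697 − 54.45087) = 1.60000 − (61.73151)/(-76.49784) = 2.40697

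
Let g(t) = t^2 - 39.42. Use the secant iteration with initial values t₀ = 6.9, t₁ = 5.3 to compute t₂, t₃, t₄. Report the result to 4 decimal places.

g(6.9) = 8.190000, g(5.3) = -11.330000
t₂ = 5.300000 − (-11.330000)·(5.300000 − 6.900000) / (-11.330000 − 8.190000) = 5.300000 − (18.128000)/(-19.520000) = 6.228689
g(6.228689) = -0.623439
t₃ = 6.228689 − (-0.623439)·(6.228689 − 5.300000) / (-0.623439 − (-11.330000)) = 6.228689 − (-0.578981)/(10.706561) = 6.282766
g(6.282766) = 0.053145
t₄ = 6.282766 − 0.053145·(6.282766 − 6.228689) / (0.053145 − (-0.623439)) = 6.282766 − (0.002874)/(0.676584) = 6.278518

6.2287, 6.2828, 6.2785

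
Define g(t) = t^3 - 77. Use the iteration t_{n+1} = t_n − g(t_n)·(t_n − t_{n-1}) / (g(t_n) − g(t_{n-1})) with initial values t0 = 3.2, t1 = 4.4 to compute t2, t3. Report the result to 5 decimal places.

4.21264, 4.25292

g(3.2) = -44.2320000, g(4.4) = 8.1840000
t2 = 4.4000000 − 8.1840000·(4.4000000 − 3.2000000) / (8.1840000 − (-44.2320000)) = 4.4000000 − (9.8208000)/(52.4160000) = 4.2126374
g(4.2126374) = -2.2412165
t3 = 4.2126374 − (-2.2412165)·(4.2126374 − 4.4000000) / (-2.2412165 − 8.1840000) = 4.2126374 − (0.4199202)/(-10.4252165) = 4.2529166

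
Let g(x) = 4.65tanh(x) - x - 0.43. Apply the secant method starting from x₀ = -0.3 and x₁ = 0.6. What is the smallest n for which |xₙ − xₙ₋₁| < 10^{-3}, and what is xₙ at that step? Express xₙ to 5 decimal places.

n = 5, xₙ = 0.11851

g(-0.3) = -1.4846036, g(0.6) = 1.4672805
x₂ = 0.6000000 − 1.4672805·(0.9000000)/(2.9518841) = 0.1526408;  |Δ| = 0.4473592
g(0.1526408) = 0.1216775
x₃ = 0.1526408 − 0.1216775·(-0.4473592)/(-1.3456030) = 0.1121879;  |Δ| = 0.0404529
g(0.1121879) = -0.0226917
x₄ = 0.1121879 − (-0.0226917)·(-0.0404529)/(-0.1443692) = 0.1185462;  |Δ| = 0.0063583
g(0.1185462) = 0.0001260
x₅ = 0.1185462 − 0.0001260·(0.0063583)/(0.0228177) = 0.1185111;  |Δ| = 0.0000351
|x₅ − x₄| = 0.0000351 < 10^{-3}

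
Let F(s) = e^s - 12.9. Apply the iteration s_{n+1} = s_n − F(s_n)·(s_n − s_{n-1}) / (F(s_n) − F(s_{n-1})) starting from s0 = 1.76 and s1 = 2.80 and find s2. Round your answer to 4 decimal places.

F(1.76) = -7.087563, F(2.80) = 3.544647
s2 = 2.800000 − 3.544647·(2.800000 − 1.760000) / (3.544647 − (-7.087563)) = 2.800000 − (3.686433)/(10.632209) = 2.453277

2.4533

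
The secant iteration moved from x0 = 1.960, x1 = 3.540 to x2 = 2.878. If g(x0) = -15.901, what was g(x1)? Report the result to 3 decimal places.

The secant line through (1.960, -15.901) and (3.540, g(x1)) crosses zero at x2 = 2.878.
So (1.960, -15.901), (3.540, g(x1)), (2.878, 0) are collinear:
g(x1) = -15.901 · (3.540 − 2.878) / (1.960 − 2.878) = -15.901 · (0.66200)/(-0.91800) = 11.46673

11.467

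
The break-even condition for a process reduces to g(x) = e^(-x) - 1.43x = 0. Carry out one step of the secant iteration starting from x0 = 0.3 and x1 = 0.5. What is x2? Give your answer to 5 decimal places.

0.44838

g(0.3) = 0.3118182, g(0.5) = -0.1084693
x2 = 0.5000000 − (-0.1084693)·(0.5000000 − 0.3000000) / (-0.1084693 − 0.3118182) = 0.5000000 − (-0.0216939)/(-0.4202876) = 0.4483833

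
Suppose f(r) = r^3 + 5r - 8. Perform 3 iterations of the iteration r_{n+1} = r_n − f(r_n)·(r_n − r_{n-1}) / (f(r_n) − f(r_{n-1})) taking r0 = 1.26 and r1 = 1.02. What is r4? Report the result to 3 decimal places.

f(1.26) = 0.30038, f(1.02) = -1.83879
r2 = 1.02000 − (-1.83879)·(1.02000 − 1.26000) / (-1.83879 − 0.30038) = 1.02000 − (0.44131)/(-2.13917) = 1.22630
f(1.22630) = -0.02438
r3 = 1.22630 − (-0.02438)·(1.22630 − 1.02000) / (-0.02438 − (-1.83879)) = 1.22630 − (-0.00503)/(1.81442) = 1.22907
f(1.22907) = 0.00201
r4 = 1.22907 − 0.00201·(1.22907 − 1.22630) / (0.00201 − (-0.02438)) = 1.22907 − (0.00001)/(0.02639) = 1.22886

1.229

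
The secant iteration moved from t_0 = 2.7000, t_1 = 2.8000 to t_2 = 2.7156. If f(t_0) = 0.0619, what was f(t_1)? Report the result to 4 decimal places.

The secant line through (2.7000, 0.0619) and (2.8000, f(t_1)) crosses zero at t_2 = 2.7156.
So (2.7000, 0.0619), (2.8000, f(t_1)), (2.7156, 0) are collinear:
f(t_1) = 0.0619 · (2.8000 − 2.7156) / (2.7000 − 2.7156) = 0.0619 · (0.084400)/(-0.015600) = -0.334895

-0.3349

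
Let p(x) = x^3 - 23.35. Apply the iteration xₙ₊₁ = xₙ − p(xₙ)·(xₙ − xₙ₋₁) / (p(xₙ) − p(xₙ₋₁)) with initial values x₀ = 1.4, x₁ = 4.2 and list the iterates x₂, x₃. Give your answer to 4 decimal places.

p(1.4) = -20.606000, p(4.2) = 50.738000
x₂ = 4.200000 − 50.738000·(4.200000 − 1.400000) / (50.738000 − (-20.606000)) = 4.200000 − (142.066400)/(71.344000) = 2.208713
p(2.208713) = -12.574990
x₃ = 2.208713 − (-12.574990)·(2.208713 − 4.200000) / (-12.574990 − 50.738000) = 2.208713 − (25.040417)/(-63.312990) = 2.604215

2.2087, 2.6042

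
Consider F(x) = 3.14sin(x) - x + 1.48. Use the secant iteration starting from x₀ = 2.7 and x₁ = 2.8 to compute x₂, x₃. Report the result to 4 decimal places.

2.7313, 2.7316

F(2.7) = 0.121973, F(2.8) = -0.268137
x₂ = 2.800000 − (-0.268137)·(2.800000 − 2.700000) / (-0.268137 − 0.121973) = 2.800000 − (-0.026814)/(-0.390110) = 2.731266
F(2.731266) = 0.001307
x₃ = 2.731266 − 0.001307·(2.731266 − 2.800000) / (0.001307 − (-0.268137)) = 2.731266 − (-0.000090)/(0.269444) = 2.731600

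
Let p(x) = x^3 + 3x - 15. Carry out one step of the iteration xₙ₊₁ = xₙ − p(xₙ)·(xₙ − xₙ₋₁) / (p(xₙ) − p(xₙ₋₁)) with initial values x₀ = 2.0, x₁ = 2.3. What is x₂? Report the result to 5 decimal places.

2.05921

p(2.0) = -1.0000000, p(2.3) = 4.0670000
x₂ = 2.3000000 − 4.0670000·(2.3000000 − 2.0000000) / (4.0670000 − (-1.0000000)) = 2.3000000 − (1.2201000)/(5.0670000) = 2.0592066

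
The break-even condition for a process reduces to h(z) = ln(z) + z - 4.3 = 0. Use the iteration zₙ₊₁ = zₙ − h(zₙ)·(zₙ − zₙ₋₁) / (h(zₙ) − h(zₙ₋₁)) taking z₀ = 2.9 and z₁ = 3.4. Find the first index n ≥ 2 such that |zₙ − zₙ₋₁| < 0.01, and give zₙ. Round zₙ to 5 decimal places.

h(2.9) = -0.3352893, h(3.4) = 0.3237754
z₂ = 3.4000000 − 0.3237754·(0.5000000)/(0.6590647) = 3.1543675;  |Δ| = 0.2456325
h(3.1543675) = 0.0031555
z₃ = 3.1543675 − 0.0031555·(-0.2456325)/(-0.3206199) = 3.1519500;  |Δ| = 0.0024175
|z₃ − z₂| = 0.0024175 < 0.01

n = 3, zₙ = 3.15195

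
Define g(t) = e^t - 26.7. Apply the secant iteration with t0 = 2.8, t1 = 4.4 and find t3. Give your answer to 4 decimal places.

g(2.8) = -10.255353, g(4.4) = 54.750869
t2 = 4.400000 − 54.750869·(4.400000 − 2.800000) / (54.750869 − (-10.255353)) = 4.400000 − (87.601390)/(65.006222) = 3.052415
g(3.052415) = -5.533594
t3 = 3.052415 − (-5.533594)·(3.052415 − 4.400000) / (-5.533594 − 54.750869) = 3.052415 − (7.456987)/(-60.284463) = 3.176112

3.1761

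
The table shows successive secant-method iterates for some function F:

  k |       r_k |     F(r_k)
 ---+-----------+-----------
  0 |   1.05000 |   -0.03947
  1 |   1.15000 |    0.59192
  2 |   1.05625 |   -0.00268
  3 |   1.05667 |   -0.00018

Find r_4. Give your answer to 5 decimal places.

r_4 = 1.05667 − (-0.00018)·(1.05667 − 1.05625) / (-0.00018 − (-0.00268))
   = 1.05667 − (-0.0000001)/(0.0025000) = 1.0567002

1.05670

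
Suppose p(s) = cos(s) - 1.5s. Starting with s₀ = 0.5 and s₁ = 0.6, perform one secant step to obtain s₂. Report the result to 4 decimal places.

p(0.5) = 0.127583, p(0.6) = -0.074664
s₂ = 0.600000 − (-0.074664)·(0.600000 − 0.500000) / (-0.074664 − 0.127583) = 0.600000 − (-0.007466)/(-0.202247) = 0.563083

0.5631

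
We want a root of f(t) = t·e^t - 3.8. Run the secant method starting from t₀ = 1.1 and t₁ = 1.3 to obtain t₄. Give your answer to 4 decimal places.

f(1.1) = -0.495417, f(1.3) = 0.970086
t₂ = 1.300000 − 0.970086·(1.300000 − 1.100000) / (0.970086 − (-0.495417)) = 1.300000 − (0.194017)/(1.465503) = 1.167611
f(1.167611) = -0.046946
t₃ = 1.167611 − (-0.046946)·(1.167611 − 1.300000) / (-0.046946 − 0.970086) = 1.167611 − (0.006215)/(-1.017031) = 1.173722
f(1.173722) = -0.004177
t₄ = 1.173722 − (-0.004177)·(1.173722 − 1.167611) / (-0.004177 − (-0.046946)) = 1.173722 − (-0.000026)/(0.042769) = 1.174318

1.1743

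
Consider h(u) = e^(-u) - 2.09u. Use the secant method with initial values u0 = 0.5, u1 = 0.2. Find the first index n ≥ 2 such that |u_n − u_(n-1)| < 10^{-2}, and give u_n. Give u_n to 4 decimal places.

h(0.5) = -0.438469, h(0.2) = 0.400731
u2 = 0.200000 − 0.400731·(-0.300000)/(0.839200) = 0.343255;  |Δ| = 0.143255
h(0.343255) = -0.007944
u3 = 0.343255 − (-0.007944)·(0.143255)/(-0.408675) = 0.340470;  |Δ| = 0.002785
|u3 − u2| = 0.002785 < 10^{-2}

n = 3, u_n = 0.3405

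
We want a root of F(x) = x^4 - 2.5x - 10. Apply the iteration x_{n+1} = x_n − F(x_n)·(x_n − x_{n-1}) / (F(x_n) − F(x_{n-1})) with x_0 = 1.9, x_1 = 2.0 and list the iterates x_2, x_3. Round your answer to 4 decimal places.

1.9632, 1.9651

F(1.9) = -1.717900, F(2.0) = 1.000000
x_2 = 2.000000 − 1.000000·(2.000000 − 1.900000) / (1.000000 − (-1.717900)) = 2.000000 − (0.100000)/(2.717900) = 1.963207
F(1.963207) = -0.053304
x_3 = 1.963207 − (-0.053304)·(1.963207 − 2.000000) / (-0.053304 − 1.000000) = 1.963207 − (0.001961)/(-1.053304) = 1.965069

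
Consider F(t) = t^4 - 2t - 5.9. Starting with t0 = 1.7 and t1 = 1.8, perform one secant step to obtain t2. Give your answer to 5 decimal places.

1.74872

F(1.7) = -0.9479000, F(1.8) = 0.9976000
t2 = 1.8000000 − 0.9976000·(1.8000000 − 1.7000000) / (0.9976000 − (-0.9479000)) = 1.8000000 − (0.0997600)/(1.9455000) = 1.7487227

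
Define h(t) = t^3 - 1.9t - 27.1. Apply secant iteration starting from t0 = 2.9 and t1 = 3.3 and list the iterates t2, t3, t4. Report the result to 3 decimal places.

3.205, 3.214, 3.214

h(2.9) = -8.22100, h(3.3) = 2.56700
t2 = 3.30000 − 2.56700·(3.30000 − 2.90000) / (2.56700 − (-8.22100)) = 3.30000 − (1.02680)/(10.78800) = 3.20482
h(3.20482) = -0.27286
t3 = 3.20482 − (-0.27286)·(3.20482 − 3.30000) / (-0.27286 − 2.56700) = 3.20482 − (0.02597)/(-2.83986) = 3.21397
h(3.21397) = -0.00765
t4 = 3.21397 − (-0.00765)·(3.21397 − 3.20482) / (-0.00765 − (-0.27286)) = 3.21397 − (-0.00007)/(0.26521) = 3.21423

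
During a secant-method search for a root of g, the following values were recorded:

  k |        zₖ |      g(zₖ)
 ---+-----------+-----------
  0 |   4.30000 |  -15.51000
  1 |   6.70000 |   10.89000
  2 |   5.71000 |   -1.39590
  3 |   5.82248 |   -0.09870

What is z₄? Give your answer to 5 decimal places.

5.83104

z₄ = 5.82248 − (-0.09870)·(5.82248 − 5.71000) / (-0.09870 − (-1.39590))
   = 5.82248 − (-0.0111018)/(1.2972000) = 5.8310383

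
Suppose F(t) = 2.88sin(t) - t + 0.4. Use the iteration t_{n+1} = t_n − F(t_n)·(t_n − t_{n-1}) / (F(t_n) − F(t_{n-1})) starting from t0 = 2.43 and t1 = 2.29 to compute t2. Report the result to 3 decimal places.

2.381

F(2.43) = -0.14924, F(2.29) = 0.27671
t2 = 2.29000 − 0.27671·(2.29000 − 2.43000) / (0.27671 − (-0.14924)) = 2.29000 − (-0.03874)/(0.42595) = 2.38095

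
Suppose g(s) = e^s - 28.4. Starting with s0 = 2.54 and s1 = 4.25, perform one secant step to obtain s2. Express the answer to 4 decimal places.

3.0081

g(2.54) = -15.720329, g(4.25) = 41.705412
s2 = 4.250000 − 41.705412·(4.250000 − 2.540000) / (41.705412 − (-15.720329)) = 4.250000 − (71.316255)/(57.425741) = 3.008113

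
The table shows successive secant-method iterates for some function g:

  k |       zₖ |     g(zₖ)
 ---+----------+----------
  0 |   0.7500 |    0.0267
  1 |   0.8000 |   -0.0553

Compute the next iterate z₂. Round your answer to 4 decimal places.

0.7663

z₂ = 0.8000 − (-0.0553)·(0.8000 − 0.7500) / (-0.0553 − 0.0267)
   = 0.8000 − (-0.002765)/(-0.082000) = 0.766280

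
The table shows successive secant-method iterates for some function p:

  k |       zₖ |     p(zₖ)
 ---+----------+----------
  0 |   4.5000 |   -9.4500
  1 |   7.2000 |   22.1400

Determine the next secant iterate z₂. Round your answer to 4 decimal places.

5.3077

z₂ = 7.2000 − 22.1400·(7.2000 − 4.5000) / (22.1400 − (-9.4500))
   = 7.2000 − (59.778000)/(31.590000) = 5.307692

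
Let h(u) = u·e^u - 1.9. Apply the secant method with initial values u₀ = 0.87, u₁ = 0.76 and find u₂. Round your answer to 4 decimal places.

h(0.87) = 0.176612, h(0.76) = -0.274910
u₂ = 0.760000 − (-0.274910)·(0.760000 − 0.870000) / (-0.274910 − 0.176612) = 0.760000 − (0.030240)/(-0.451523) = 0.826974

0.8270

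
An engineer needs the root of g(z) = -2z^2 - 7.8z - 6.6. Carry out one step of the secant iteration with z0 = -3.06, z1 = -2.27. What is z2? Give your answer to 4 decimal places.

g(-3.06) = -1.459200, g(-2.27) = 0.800200
z2 = -2.270000 − 0.800200·(-2.270000 − (-3.060000)) / (0.800200 − (-1.459200)) = -2.270000 − (0.632158)/(2.259400) = -2.549790

-2.5498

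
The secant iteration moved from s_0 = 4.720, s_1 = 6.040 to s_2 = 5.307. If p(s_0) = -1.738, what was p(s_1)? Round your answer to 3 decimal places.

The secant line through (4.720, -1.738) and (6.040, p(s_1)) crosses zero at s_2 = 5.307.
So (4.720, -1.738), (6.040, p(s_1)), (5.307, 0) are collinear:
p(s_1) = -1.738 · (6.040 − 5.307) / (4.720 − 5.307) = -1.738 · (0.73300)/(-0.58700) = 2.17028

2.170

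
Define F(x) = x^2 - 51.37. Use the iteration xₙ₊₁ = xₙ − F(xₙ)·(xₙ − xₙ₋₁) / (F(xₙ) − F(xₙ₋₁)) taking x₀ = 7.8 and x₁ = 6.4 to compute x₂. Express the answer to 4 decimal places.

7.1331

F(7.8) = 9.470000, F(6.4) = -10.410000
x₂ = 6.400000 − (-10.410000)·(6.400000 − 7.800000) / (-10.410000 − 9.470000) = 6.400000 − (14.574000)/(-19.880000) = 7.133099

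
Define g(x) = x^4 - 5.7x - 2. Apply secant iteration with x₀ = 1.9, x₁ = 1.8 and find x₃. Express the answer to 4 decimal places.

g(1.9) = 0.202100, g(1.8) = -1.762400
x₂ = 1.800000 − (-1.762400)·(1.800000 − 1.900000) / (-1.762400 − 0.202100) = 1.800000 − (0.176240)/(-1.964500) = 1.889712
g(1.889712) = -0.019227
x₃ = 1.889712 − (-0.019227)·(1.889712 − 1.800000) / (-0.019227 − (-1.762400)) = 1.889712 − (-0.001725)/(1.743173) = 1.890702

1.8907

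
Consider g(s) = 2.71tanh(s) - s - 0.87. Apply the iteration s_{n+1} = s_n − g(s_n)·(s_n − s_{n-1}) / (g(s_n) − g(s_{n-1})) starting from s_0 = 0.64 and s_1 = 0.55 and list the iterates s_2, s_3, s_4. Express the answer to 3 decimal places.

0.618, 0.616, 0.616

g(0.64) = 0.02088, g(0.55) = -0.06359
s_2 = 0.55000 − (-0.06359)·(0.55000 − 0.64000) / (-0.06359 − 0.02088) = 0.55000 − (0.00572)/(-0.08447) = 0.61775
g(0.61775) = 0.00156
s_3 = 0.61775 − 0.00156·(0.61775 − 0.55000) / (0.00156 − (-0.06359)) = 0.61775 − (0.00011)/(0.06515) = 0.61613
g(0.61613) = 0.00011
s_4 = 0.61613 − 0.00011·(0.61613 − 0.61775) / (0.00011 − 0.00156) = 0.61613 − (0.00000)/(-0.00145) = 0.61601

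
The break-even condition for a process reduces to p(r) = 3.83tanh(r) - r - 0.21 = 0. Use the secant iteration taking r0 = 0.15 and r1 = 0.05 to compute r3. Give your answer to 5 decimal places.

0.07439

p(0.15) = 0.2102297, p(0.05) = -0.0686594
r2 = 0.0500000 − (-0.0686594)·(0.0500000 − 0.1500000) / (-0.0686594 − 0.2102297) = 0.0500000 − (0.0068659)/(-0.2788891) = 0.0746189
p(0.0746189) = 0.0006422
r3 = 0.0746189 − 0.0006422·(0.0746189 − 0.0500000) / (0.0006422 − (-0.0686594)) = 0.0746189 − (0.0000158)/(0.0693017) = 0.0743907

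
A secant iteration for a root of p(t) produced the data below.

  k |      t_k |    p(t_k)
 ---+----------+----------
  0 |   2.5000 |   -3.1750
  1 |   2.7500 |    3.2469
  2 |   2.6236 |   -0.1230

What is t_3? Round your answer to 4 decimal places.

2.6282

t_3 = 2.6236 − (-0.1230)·(2.6236 − 2.7500) / (-0.1230 − 3.2469)
   = 2.6236 − (0.015547)/(-3.369900) = 2.628214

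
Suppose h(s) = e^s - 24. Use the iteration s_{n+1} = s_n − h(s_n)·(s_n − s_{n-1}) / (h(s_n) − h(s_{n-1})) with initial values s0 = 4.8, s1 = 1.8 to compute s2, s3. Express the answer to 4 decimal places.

2.2664, 4.1288

h(4.8) = 97.510418, h(1.8) = -17.950353
s2 = 1.800000 − (-17.950353)·(1.800000 − 4.800000) / (-17.950353 − 97.510418) = 1.800000 − (53.851058)/(-115.460770) = 2.266401
h(2.266401) = -14.355369
s3 = 2.266401 − (-14.355369)·(2.266401 − 1.800000) / (-14.355369 − (-17.950353)) = 2.266401 − (-6.695364)/(3.594983) = 4.128820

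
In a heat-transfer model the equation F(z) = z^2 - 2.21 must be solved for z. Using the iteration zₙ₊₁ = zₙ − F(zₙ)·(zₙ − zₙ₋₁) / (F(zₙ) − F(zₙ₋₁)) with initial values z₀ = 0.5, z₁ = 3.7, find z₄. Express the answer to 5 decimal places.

F(0.5) = -1.9600000, F(3.7) = 11.4800000
z₂ = 3.7000000 − 11.4800000·(3.7000000 − 0.5000000) / (11.4800000 − (-1.9600000)) = 3.7000000 − (36.7360000)/(13.4400000) = 0.9666667
F(0.9666667) = -1.2755556
z₃ = 0.9666667 − (-1.2755556)·(0.9666667 − 3.7000000) / (-1.2755556 − 11.4800000) = 0.9666667 − (3.4865185)/(-12.7555556) = 1.2400000
F(1.2400000) = -0.6724000
z₄ = 1.2400000 − (-0.6724000)·(1.2400000 − 0.9666667) / (-0.6724000 − (-1.2755556)) = 1.2400000 − (-0.1837893)/(0.6031556) = 1.5447130

1.54471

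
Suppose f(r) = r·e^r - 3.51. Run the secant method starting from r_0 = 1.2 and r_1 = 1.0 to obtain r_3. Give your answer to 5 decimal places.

1.13248

f(1.2) = 0.4741403, f(1.0) = -0.7917182
r_2 = 1.0000000 − (-0.7917182)·(1.0000000 − 1.2000000) / (-0.7917182 − 0.4741403) = 1.0000000 − (0.1583436)/(-1.2658585) = 1.1250879
f(1.1250879) = -0.0441804
r_3 = 1.1250879 − (-0.0441804)·(1.1250879 − 1.0000000) / (-0.0441804 − (-0.7917182)) = 1.1250879 − (-0.0055264)/(0.7475378) = 1.1324808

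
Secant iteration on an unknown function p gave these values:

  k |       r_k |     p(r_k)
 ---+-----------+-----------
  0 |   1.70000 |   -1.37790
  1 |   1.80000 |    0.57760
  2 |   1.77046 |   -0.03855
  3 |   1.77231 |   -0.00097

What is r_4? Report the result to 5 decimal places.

1.77236

r_4 = 1.77231 − (-0.00097)·(1.77231 − 1.77046) / (-0.00097 − (-0.03855))
   = 1.77231 − (-0.0000018)/(0.0375800) = 1.7723578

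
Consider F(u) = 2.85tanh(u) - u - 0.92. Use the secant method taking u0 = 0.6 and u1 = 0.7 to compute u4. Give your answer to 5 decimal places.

0.58981

F(0.6) = 0.0105913, F(0.7) = 0.1024482
u2 = 0.7000000 − 0.1024482·(0.7000000 − 0.6000000) / (0.1024482 − 0.0105913) = 0.7000000 − (0.0102448)/(0.0918569) = 0.5884698
F(0.5884698) = -0.0014064
u3 = 0.5884698 − (-0.0014064)·(0.5884698 − 0.7000000) / (-0.0014064 − 0.1024482) = 0.5884698 − (0.0001569)/(-0.1038545) = 0.5899801
F(0.5899801) = 0.0001816
u4 = 0.5899801 − 0.0001816·(0.5899801 − 0.5884698) / (0.0001816 − (-0.0014064)) = 0.5899801 − (0.0000003)/(0.0015880) = 0.5898074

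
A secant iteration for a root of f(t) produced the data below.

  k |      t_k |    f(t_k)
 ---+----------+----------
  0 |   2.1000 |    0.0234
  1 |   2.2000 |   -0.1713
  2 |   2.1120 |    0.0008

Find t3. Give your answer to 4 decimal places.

t3 = 2.1120 − 0.0008·(2.1120 − 2.2000) / (0.0008 − (-0.1713))
   = 2.1120 − (-0.000070)/(0.172100) = 2.112409

2.1124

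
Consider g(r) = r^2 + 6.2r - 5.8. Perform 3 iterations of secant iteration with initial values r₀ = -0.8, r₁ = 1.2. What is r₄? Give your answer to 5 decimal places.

0.82561

g(-0.8) = -10.1200000, g(1.2) = 3.0800000
r₂ = 1.2000000 − 3.0800000·(1.2000000 − (-0.8000000)) / (3.0800000 − (-10.1200000)) = 1.2000000 − (6.1600000)/(13.2000000) = 0.7333333
g(0.7333333) = -0.7155556
r₃ = 0.7333333 − (-0.7155556)·(0.7333333 − 1.2000000) / (-0.7155556 − 3.0800000) = 0.7333333 − (0.3339259)/(-3.7955556) = 0.8213115
g(0.8213115) = -0.0333163
r₄ = 0.8213115 − (-0.0333163)·(0.8213115 − 0.7333333) / (-0.0333163 − (-0.7155556)) = 0.8213115 − (-0.0029311)/(0.6822392) = 0.8256078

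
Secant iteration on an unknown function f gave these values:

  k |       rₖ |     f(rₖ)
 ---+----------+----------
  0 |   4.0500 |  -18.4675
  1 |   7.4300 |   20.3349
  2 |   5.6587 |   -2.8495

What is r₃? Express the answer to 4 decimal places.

r₃ = 5.6587 − (-2.8495)·(5.6587 − 7.4300) / (-2.8495 − 20.3349)
   = 5.6587 − (5.047319)/(-23.184400) = 5.876403

5.8764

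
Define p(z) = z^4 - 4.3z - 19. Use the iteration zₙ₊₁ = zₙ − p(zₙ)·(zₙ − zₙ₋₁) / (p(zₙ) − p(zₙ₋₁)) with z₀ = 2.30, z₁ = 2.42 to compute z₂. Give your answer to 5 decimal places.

2.31875

p(2.30) = -0.9059000, p(2.42) = 4.8914210
z₂ = 2.4200000 − 4.8914210·(2.4200000 − 2.3000000) / (4.8914210 − (-0.9059000)) = 2.4200000 − (0.5869705)/(5.7973210) = 2.3187514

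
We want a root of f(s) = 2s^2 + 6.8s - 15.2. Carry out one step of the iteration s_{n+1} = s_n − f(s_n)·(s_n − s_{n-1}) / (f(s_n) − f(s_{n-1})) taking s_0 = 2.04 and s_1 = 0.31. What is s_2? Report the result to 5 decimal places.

1.43172

f(2.04) = 6.9952000, f(0.31) = -12.8998000
s_2 = 0.3100000 − (-12.8998000)·(0.3100000 − 2.0400000) / (-12.8998000 − 6.9952000) = 0.3100000 − (22.3166540)/(-19.8950000) = 1.4317217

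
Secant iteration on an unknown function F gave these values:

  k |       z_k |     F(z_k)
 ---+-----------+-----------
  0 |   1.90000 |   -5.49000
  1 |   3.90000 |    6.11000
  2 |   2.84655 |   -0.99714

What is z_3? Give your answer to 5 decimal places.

z_3 = 2.84655 − (-0.99714)·(2.84655 − 3.90000) / (-0.99714 − 6.11000)
   = 2.84655 − (1.0504371)/(-7.1071400) = 2.9943503

2.99435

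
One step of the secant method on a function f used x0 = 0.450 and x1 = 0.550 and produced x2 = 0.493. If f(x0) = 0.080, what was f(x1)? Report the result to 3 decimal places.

-0.106

The secant line through (0.450, 0.080) and (0.550, f(x1)) crosses zero at x2 = 0.493.
So (0.450, 0.080), (0.550, f(x1)), (0.493, 0) are collinear:
f(x1) = 0.080 · (0.550 − 0.493) / (0.450 − 0.493) = 0.080 · (0.05700)/(-0.04300) = -0.10605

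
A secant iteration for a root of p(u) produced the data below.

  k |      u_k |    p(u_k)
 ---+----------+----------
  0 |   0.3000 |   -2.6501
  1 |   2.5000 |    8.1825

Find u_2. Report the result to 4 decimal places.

0.8382

u_2 = 2.5000 − 8.1825·(2.5000 − 0.3000) / (8.1825 − (-2.6501))
   = 2.5000 − (18.001500)/(10.832600) = 0.838211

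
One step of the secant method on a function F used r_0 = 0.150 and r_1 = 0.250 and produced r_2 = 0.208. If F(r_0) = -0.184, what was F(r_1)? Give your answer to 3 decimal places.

0.133

The secant line through (0.150, -0.184) and (0.250, F(r_1)) crosses zero at r_2 = 0.208.
So (0.150, -0.184), (0.250, F(r_1)), (0.208, 0) are collinear:
F(r_1) = -0.184 · (0.250 − 0.208) / (0.150 − 0.208) = -0.184 · (0.04200)/(-0.05800) = 0.13324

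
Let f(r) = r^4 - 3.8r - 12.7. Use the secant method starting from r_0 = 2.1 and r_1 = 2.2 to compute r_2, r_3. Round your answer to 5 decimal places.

2.13424, 2.13593

f(2.1) = -1.2319000, f(2.2) = 2.3656000
r_2 = 2.2000000 − 2.3656000·(2.2000000 − 2.1000000) / (2.3656000 − (-1.2319000)) = 2.2000000 − (0.2365600)/(3.5975000) = 2.1342432
f(2.1342432) = -0.0621526
r_3 = 2.1342432 − (-0.0621526)·(2.1342432 − 2.2000000) / (-0.0621526 − 2.3656000) = 2.1342432 − (0.0040870)/(-2.4277526) = 2.1359267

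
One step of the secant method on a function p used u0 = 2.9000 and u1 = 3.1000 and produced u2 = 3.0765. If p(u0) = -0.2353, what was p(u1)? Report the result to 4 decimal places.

0.0313

The secant line through (2.9000, -0.2353) and (3.1000, p(u1)) crosses zero at u2 = 3.0765.
So (2.9000, -0.2353), (3.1000, p(u1)), (3.0765, 0) are collinear:
p(u1) = -0.2353 · (3.1000 − 3.0765) / (2.9000 − 3.0765) = -0.2353 · (0.023500)/(-0.176500) = 0.031329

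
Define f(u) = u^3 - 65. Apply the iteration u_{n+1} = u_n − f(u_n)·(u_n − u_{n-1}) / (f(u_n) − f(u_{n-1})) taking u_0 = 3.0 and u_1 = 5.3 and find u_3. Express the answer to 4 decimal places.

3.9385

f(3.0) = -38.000000, f(5.3) = 83.877000
u_2 = 5.300000 − 83.877000·(5.300000 − 3.000000) / (83.877000 − (-38.000000)) = 5.300000 − (192.917100)/(121.877000) = 3.717116
f(3.717116) = -13.640771
u_3 = 3.717116 − (-13.640771)·(3.717116 − 5.300000) / (-13.640771 − 83.877000) = 3.717116 − (21.591752)/(-97.517771) = 3.938530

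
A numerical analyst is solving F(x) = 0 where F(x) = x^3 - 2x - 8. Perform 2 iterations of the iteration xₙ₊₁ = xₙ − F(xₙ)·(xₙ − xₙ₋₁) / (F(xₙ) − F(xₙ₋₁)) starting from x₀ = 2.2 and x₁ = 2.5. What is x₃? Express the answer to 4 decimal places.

F(2.2) = -1.752000, F(2.5) = 2.625000
x₂ = 2.500000 − 2.625000·(2.500000 − 2.200000) / (2.625000 − (-1.752000)) = 2.500000 − (0.787500)/(4.377000) = 2.320082
F(2.320082) = -0.151668
x₃ = 2.320082 − (-0.151668)·(2.320082 − 2.500000) / (-0.151668 − 2.625000) = 2.320082 − (0.027288)/(-2.776668) = 2.329910

2.3299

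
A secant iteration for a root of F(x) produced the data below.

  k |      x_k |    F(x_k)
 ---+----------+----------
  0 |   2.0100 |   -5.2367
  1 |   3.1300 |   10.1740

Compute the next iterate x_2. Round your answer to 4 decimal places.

2.3906

x_2 = 3.1300 − 10.1740·(3.1300 − 2.0100) / (10.1740 − (-5.2367))
   = 3.1300 − (11.394880)/(15.410700) = 2.390586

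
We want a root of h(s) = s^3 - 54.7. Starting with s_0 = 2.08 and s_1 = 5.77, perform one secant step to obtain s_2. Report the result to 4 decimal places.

h(2.08) = -45.701088, h(5.77) = 137.400033
s_2 = 5.770000 − 137.400033·(5.770000 − 2.080000) / (137.400033 − (-45.701088)) = 5.770000 − (507.006122)/(183.101121) = 3.001005

3.0010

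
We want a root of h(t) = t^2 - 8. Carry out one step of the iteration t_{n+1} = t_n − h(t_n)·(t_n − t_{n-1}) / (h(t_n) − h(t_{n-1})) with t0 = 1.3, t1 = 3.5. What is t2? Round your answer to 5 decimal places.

2.61458

h(1.3) = -6.3100000, h(3.5) = 4.2500000
t2 = 3.5000000 − 4.2500000·(3.5000000 − 1.3000000) / (4.2500000 − (-6.3100000)) = 3.5000000 − (9.3500000)/(10.5600000) = 2.6145833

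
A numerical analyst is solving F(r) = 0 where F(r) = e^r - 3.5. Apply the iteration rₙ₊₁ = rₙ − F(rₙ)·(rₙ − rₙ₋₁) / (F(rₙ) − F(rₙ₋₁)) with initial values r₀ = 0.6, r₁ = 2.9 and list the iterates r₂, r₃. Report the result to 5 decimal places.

0.83600, 0.99117

F(0.6) = -1.6778812, F(2.9) = 14.6741454
r₂ = 2.9000000 − 14.6741454·(2.9000000 − 0.6000000) / (14.6741454 − (-1.6778812)) = 2.9000000 − (33.7505343)/(16.3520266) = 0.8360030
F(0.8360030) = -1.1928731
r₃ = 0.8360030 − (-1.1928731)·(0.8360030 − 2.9000000) / (-1.1928731 − 14.6741454) = 0.8360030 − (2.4620866)/(-15.8670185) = 0.9911731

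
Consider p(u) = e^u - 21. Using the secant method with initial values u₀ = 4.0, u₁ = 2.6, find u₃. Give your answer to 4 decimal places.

3.0910

p(4.0) = 33.598150, p(2.6) = -7.536262
u₂ = 2.600000 − (-7.536262)·(2.600000 − 4.000000) / (-7.536262 − 33.598150) = 2.600000 − (10.550767)/(-41.134412) = 2.856495
p(2.856495) = -3.599570
u₃ = 2.856495 − (-3.599570)·(2.856495 − 2.600000) / (-3.599570 − (-7.536262)) = 2.856495 − (-0.923271)/(3.936692) = 3.091025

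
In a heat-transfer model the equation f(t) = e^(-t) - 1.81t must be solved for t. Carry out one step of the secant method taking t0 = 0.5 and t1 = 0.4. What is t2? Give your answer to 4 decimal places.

f(0.5) = -0.298469, f(0.4) = -0.053680
t2 = 0.400000 − (-0.053680)·(0.400000 − 0.500000) / (-0.053680 − (-0.298469)) = 0.400000 − (0.005368)/(0.244789) = 0.378071

0.3781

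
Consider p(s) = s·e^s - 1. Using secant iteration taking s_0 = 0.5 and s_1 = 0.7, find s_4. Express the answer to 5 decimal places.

p(0.5) = -0.1756394, p(0.7) = 0.4096269
s_2 = 0.7000000 − 0.4096269·(0.7000000 − 0.5000000) / (0.4096269 − (-0.1756394)) = 0.7000000 − (0.0819254)/(0.5852663) = 0.5600203
p(0.5600203) = -0.0195679
s_3 = 0.5600203 − (-0.0195679)·(0.5600203 − 0.7000000) / (-0.0195679 − 0.4096269) = 0.5600203 − (0.0027391)/(-0.4291948) = 0.5664023
p(0.5664023) = -0.0020463
s_4 = 0.5664023 − (-0.0020463)·(0.5664023 − 0.5600203) / (-0.0020463 − (-0.0195679)) = 0.5664023 − (-0.0000131)/(0.0175216) = 0.5671476

0.56715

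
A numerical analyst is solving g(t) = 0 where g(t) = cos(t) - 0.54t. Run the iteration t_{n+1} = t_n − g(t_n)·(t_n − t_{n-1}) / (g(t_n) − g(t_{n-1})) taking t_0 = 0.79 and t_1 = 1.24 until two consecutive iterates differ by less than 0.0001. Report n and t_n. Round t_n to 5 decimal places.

n = 5, t_n = 1.00022

g(0.79) = 0.2772453, g(1.24) = -0.3448037
t_2 = 1.2400000 − (-0.3448037)·(0.4500000)/(-0.6220490) = 0.9905636;  |Δ| = 0.2494364
g(0.9905636) = 0.0133142
t_3 = 0.9905636 − 0.0133142·(-0.2494364)/(0.3581180) = 0.9998372;  |Δ| = 0.0092736
g(0.9998372) = 0.0005271
t_4 = 0.9998372 − 0.0005271·(0.0092736)/(-0.0127871) = 1.0002195;  |Δ| = 0.0003823
g(1.0002195) = -0.0000010
t_5 = 1.0002195 − (-0.0000010)·(0.0003823)/(-0.0005281) = 1.0002188;  |Δ| = 0.0000007
|t_5 − t_4| = 0.0000007 < 0.0001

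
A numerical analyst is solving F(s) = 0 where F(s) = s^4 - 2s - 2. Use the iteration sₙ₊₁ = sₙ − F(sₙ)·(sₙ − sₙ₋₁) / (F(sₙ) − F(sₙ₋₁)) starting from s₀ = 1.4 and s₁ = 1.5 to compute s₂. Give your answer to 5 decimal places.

F(1.4) = -0.9584000, F(1.5) = 0.0625000
s₂ = 1.5000000 − 0.0625000·(1.5000000 − 1.4000000) / (0.0625000 − (-0.9584000)) = 1.5000000 − (0.0062500)/(1.0209000) = 1.4938780

1.49388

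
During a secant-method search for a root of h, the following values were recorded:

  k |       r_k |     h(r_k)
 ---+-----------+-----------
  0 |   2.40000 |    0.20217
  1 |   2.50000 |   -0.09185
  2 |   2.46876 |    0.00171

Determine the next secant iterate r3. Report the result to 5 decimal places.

r3 = 2.46876 − 0.00171·(2.46876 − 2.50000) / (0.00171 − (-0.09185))
   = 2.46876 − (-0.0000534)/(0.0935600) = 2.4693310

2.46933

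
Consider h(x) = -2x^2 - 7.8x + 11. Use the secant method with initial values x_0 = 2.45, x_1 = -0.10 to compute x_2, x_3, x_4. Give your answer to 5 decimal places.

h(2.45) = -20.1150000, h(-0.10) = 11.7600000
x_2 = -0.1000000 − 11.7600000·(-0.1000000 − 2.4500000) / (11.7600000 − (-20.1150000)) = -0.1000000 − (-29.9880000)/(31.8750000) = 0.8408000
h(0.8408000) = 3.0278707
x_3 = 0.8408000 − 3.0278707·(0.8408000 − (-0.1000000)) / (3.0278707 − 11.7600000) = 0.8408000 − (2.8486208)/(-8.7321293) = 1.1670229
h(1.1670229) = -0.8266639
x_4 = 1.1670229 − (-0.8266639)·(1.1670229 − 0.8408000) / (-0.8266639 − 3.0278707) = 1.1670229 − (-0.2696767)/(-3.8545346) = 1.0970594

0.84080, 1.16702, 1.09706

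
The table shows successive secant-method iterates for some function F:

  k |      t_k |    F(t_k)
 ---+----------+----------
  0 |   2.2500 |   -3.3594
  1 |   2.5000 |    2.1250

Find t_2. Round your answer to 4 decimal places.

t_2 = 2.5000 − 2.1250·(2.5000 − 2.2500) / (2.1250 − (-3.3594))
   = 2.5000 − (0.531250)/(5.484400) = 2.403134

2.4031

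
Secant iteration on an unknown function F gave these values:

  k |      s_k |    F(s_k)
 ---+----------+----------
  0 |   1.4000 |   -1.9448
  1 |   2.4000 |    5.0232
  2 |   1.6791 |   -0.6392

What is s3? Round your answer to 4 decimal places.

s3 = 1.6791 − (-0.6392)·(1.6791 − 2.4000) / (-0.6392 − 5.0232)
   = 1.6791 − (0.460799)/(-5.662400) = 1.760479

1.7605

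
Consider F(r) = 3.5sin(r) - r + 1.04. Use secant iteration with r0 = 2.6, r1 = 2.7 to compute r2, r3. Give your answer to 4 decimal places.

2.6598, 2.6603

F(2.6) = 0.244255, F(2.7) = -0.164170
r2 = 2.700000 − (-0.164170)·(2.700000 − 2.600000) / (-0.164170 − 0.244255) = 2.700000 − (-0.016417)/(-0.408425) = 2.659804
F(2.659804) = 0.001973
r3 = 2.659804 − 0.001973·(2.659804 − 2.700000) / (0.001973 − (-0.164170)) = 2.659804 − (-0.000079)/(0.166144) = 2.660281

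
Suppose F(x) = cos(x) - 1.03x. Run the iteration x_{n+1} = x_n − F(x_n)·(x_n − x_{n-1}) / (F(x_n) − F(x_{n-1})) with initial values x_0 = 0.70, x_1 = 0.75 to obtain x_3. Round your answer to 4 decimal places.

F(0.70) = 0.043842, F(0.75) = -0.040811
x_2 = 0.750000 − (-0.040811)·(0.750000 − 0.700000) / (-0.040811 − 0.043842) = 0.750000 − (-0.002041)/(-0.084653) = 0.725895
F(0.725895) = 0.000234
x_3 = 0.725895 − 0.000234·(0.725895 − 0.750000) / (0.000234 − (-0.040811)) = 0.725895 − (-0.000006)/(0.041045) = 0.726032

0.7260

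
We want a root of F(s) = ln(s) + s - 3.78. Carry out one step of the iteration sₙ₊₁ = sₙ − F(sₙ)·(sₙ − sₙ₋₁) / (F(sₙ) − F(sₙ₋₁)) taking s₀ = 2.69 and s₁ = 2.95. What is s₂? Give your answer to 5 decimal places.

2.76415

F(2.69) = -0.1004588, F(2.95) = 0.2518052
s₂ = 2.9500000 − 0.2518052·(2.9500000 − 2.6900000) / (0.2518052 − (-0.1004588)) = 2.9500000 − (0.0654693)/(0.3522640) = 2.7641469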